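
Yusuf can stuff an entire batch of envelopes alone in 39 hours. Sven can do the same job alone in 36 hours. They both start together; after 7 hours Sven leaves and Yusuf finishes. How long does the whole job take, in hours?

377/12 hours

In the first 7 hours the combined rate is 25/468, so 175/468 of the job is done, leaving 293/468.
After Sven leaves the rate is 1/39 per hour; the remaining 293/468 takes 293/12 hours.
Total = 7 + 293/12 = 377/12 hours.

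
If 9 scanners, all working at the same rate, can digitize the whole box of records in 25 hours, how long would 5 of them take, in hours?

45 hours

Total work is 9·25 = 225 scanner-hours.
With 5 scanners: 225/5 = 45 hours.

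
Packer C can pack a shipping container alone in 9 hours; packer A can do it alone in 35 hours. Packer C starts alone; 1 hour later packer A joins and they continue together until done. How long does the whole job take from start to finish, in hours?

81/11 hours

In 1 hour packer C does 1/9 of the job, leaving 8/9.
Packer C and packer A together work at 44/315 per hour, so finishing takes 8/9 ÷ 44/315 = 70/11 hours.
Total time = 1 + 70/11 = 81/11 hours.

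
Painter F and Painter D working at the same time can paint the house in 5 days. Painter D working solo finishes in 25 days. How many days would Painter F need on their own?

Combined rate is 1/5 per day.
Known contribution: 1/25 per day.
So Painter F's rate is 1/5 − 1/25 = 4/25, meaning 25/4 days alone.

25/4 days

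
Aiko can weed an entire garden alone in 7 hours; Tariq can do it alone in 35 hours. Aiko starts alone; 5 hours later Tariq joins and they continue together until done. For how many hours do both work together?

In 5 hours Aiko does 5/7 of the job, leaving 2/7.
Aiko and Tariq together work at 6/35 per hour, so finishing takes 2/7 ÷ 6/35 = 5/3 hours.

5/3 hours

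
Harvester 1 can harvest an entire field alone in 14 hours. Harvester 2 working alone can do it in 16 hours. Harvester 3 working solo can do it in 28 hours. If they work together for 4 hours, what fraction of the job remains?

Combined rate: 1/14 + 1/16 + 1/28 = (8 + 7 + 4)/112 = 19/112 per hour.
In 4 hours they complete 4·19/112 = 19/28 of the job.
So 9/28 remains.

9/28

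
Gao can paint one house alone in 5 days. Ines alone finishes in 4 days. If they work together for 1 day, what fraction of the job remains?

Combined rate: 1/5 + 1/4 = (4 + 5)/20 = 9/20 per day.
In 1 day they complete 1·9/20 = 9/20 of the job.
So 11/20 remains.

11/20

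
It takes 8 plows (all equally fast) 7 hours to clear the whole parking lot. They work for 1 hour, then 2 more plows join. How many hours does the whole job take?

One plow does 1/56 of the job per hour.
After 1 hour with 8 plows, 1/7 is done (6/7 left).
With 10 plows the rate is 10/56 = 5/28, so the rest takes 6/7 ÷ 5/28 = 24/5 hours.
Total = 1 + 24/5 = 29/5 hours.

29/5 hours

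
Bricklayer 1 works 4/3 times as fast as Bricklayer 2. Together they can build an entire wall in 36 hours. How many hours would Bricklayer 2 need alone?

Let Bricklayer 2's rate be r; then Bricklayer 1's rate is (4/3)r, so together (4/3 + 1)r = (7/3)r = 1/36.
Thus r = 1/84 per hour.
Bricklayer 2 alone: 84 hours; Bricklayer 1 alone: 63 hours.

84 hours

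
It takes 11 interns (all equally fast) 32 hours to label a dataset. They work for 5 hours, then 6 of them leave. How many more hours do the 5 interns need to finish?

One intern does 1/352 of the job per hour.
After 5 hours with 11 interns, 5/32 is done (27/32 left).
With 5 interns the rate is 5/352, so the rest takes 27/32 ÷ 5/352 = 297/5 hours.

297/5 hours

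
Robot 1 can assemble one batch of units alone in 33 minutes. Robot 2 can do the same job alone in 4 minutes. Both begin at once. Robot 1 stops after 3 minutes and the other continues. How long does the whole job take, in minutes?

40/11 minutes

In the first 3 minutes the combined rate is 37/132, so 37/44 of the job is done, leaving 7/44.
After robot 1 leaves the rate is 1/4 per minute; the remaining 7/44 takes 7/11 minutes.
Total = 3 + 7/11 = 40/11 minutes.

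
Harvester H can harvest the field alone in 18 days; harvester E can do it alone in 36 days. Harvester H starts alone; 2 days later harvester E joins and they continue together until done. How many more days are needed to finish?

In 2 days harvester H does 2/18 = 1/9 of the job, leaving 8/9.
Harvester H and harvester E together work at 1/12 per day, so finishing takes 8/9 ÷ 1/12 = 32/3 days.

32/3 days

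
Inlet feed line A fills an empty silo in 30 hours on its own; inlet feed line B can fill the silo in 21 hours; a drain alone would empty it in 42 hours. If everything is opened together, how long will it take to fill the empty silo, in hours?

35/2 hours

Net rate = 1/30 + 1/21 − 1/42 = (7 + 10 − 5)/210 = 12/210 = 2/35 per hour.
Filling time = 1 ÷ (2/35) = 35/2 hours.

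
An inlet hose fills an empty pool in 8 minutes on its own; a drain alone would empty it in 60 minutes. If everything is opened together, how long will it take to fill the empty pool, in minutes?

120/13 minutes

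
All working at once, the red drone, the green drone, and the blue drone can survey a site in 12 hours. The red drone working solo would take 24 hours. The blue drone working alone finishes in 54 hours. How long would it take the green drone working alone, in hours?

216/5 hours

Combined rate is 1/12 per hour.
Known contribution: 1/24 + 1/54 = (9 + 4)/216 = 13/216 per hour.
So the green drone's rate is 1/12 − 13/216 = 5/216, meaning 216/5 hours alone.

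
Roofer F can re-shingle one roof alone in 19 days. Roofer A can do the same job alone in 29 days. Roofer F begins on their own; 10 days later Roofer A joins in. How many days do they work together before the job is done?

In the first 10 days Roofer F alone does 10/19 of the job, leaving 9/19.
Once everyone is working, combined rate: 1/19 + 1/29 = (29 + 19)/551 = 48/551 per day.
Remaining 9/19 at 48/551 per day takes 87/16 days.

87/16 days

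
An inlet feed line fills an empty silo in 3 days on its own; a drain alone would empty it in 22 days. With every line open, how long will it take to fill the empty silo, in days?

Net rate = 1/3 − 1/22 = (22 − 3)/66 = 19/66 per day.
Filling time = 1 ÷ (19/66) = 66/19 days.

66/19 days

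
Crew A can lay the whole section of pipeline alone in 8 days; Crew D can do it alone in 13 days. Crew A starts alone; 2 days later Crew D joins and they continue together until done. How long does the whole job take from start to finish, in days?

In 2 days Crew A does 2/8 = 1/4 of the job, leaving 3/4.
Crew A and Crew D together work at 21/104 per day, so finishing takes 3/4 ÷ 21/104 = 26/7 days.
Total time = 2 + 26/7 = 40/7 days.

40/7 days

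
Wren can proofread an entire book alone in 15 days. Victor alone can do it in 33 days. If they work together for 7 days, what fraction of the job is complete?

Combined rate: 1/15 + 1/33 = (11 + 5)/165 = 16/165 per day.
In 7 days they complete 7·16/165 = 112/165 of the job.

112/165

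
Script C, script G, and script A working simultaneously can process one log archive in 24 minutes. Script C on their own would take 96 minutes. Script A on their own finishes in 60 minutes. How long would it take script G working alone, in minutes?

480/7 minutes

Combined rate is 1/24 per minute.
Known contribution: 1/96 + 1/60 = (5 + 8)/480 = 13/480 per minute.
So script G's rate is 1/24 − 13/480 = 7/480, meaning 480/7 minutes alone.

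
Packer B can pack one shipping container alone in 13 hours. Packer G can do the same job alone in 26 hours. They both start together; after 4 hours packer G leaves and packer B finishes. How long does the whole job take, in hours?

11 hours

In the first 4 hours the combined rate is 3/26, so 6/13 of the job is done, leaving 7/13.
After packer G leaves the rate is 1/13 per hour; the remaining 7/13 takes 7 hours.
Total = 4 + 7 = 11 hours.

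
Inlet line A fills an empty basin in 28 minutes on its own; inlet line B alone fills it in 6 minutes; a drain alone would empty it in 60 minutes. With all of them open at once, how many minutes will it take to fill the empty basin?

70/13 minutes

Net rate = 1/28 + 1/6 − 1/60 = (15 + 70 − 7)/420 = 78/420 = 13/70 per minute.
Filling time = 1 ÷ (13/70) = 70/13 minutes.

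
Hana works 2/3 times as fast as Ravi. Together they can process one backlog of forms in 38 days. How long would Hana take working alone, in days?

95 days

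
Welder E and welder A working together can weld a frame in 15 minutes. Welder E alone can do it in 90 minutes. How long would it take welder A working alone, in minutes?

18 minutes

Combined rate is 1/15 per minute.
Known contribution: 1/90 per minute.
So welder A's rate is 1/15 − 1/90 = 1/18, meaning 18 minutes alone.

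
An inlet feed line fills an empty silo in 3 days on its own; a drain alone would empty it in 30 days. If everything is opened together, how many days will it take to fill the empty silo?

10/3 days

Net rate = 1/3 − 1/30 = (10 − 1)/30 = 9/30 = 3/10 per day.
Filling time = 1 ÷ (3/10) = 10/3 days.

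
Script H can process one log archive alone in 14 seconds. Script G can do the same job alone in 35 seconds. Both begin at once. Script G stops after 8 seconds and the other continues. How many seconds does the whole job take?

54/5 seconds

In the first 8 seconds the combined rate is 1/10, so 4/5 of the job is done, leaving 1/5.
After Script G leaves the rate is 1/14 per second; the remaining 1/5 takes 14/5 seconds.
Total = 8 + 14/5 = 54/5 seconds.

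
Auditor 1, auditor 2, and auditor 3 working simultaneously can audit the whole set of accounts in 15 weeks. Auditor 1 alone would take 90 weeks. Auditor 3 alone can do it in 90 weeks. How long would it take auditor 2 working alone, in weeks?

45/2 weeks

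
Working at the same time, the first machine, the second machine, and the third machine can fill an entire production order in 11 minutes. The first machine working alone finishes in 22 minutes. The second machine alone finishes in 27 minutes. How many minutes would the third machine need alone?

594/5 minutes

Combined rate is 1/11 per minute.
Known contribution: 1/22 + 1/27 = (27 + 22)/594 = 49/594 per minute.
So the third machine's rate is 1/11 − 49/594 = 5/594, meaning 594/5 minutes alone.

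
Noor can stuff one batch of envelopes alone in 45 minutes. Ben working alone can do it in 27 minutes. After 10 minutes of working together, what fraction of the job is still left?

Combined rate: 1/45 + 1/27 = (3 + 5)/135 = 8/135 per minute.
In 10 minutes they complete 10·8/135 = 16/27 of the job.
So 11/27 remains.

11/27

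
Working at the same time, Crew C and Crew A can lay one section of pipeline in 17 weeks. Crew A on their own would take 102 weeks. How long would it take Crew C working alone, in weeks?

Combined rate is 1/17 per week.
Known contribution: 1/102 per week.
So Crew C's rate is 1/17 − 1/102 = 5/102, meaning 102/5 weeks alone.

102/5 weeks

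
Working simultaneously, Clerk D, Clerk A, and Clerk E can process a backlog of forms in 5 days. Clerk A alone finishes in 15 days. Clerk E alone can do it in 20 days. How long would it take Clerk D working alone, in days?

12 days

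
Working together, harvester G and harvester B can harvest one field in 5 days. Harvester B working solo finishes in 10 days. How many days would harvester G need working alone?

Combined rate is 1/5 per day.
Known contribution: 1/10 per day.
So harvester G's rate is 1/5 − 1/10 = 1/10, meaning 10 days alone.

10 days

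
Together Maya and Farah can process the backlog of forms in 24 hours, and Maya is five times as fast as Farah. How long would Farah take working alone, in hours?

144 hours

Let Farah's rate be r; then Maya's rate is 5r, so together (5 + 1)r = 6r = 1/24.
Thus r = 1/144 per hour.
Farah alone: 144 hours; Maya alone: 144/5 hours.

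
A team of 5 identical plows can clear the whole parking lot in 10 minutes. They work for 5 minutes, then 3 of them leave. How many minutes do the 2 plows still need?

One plow does 1/50 of the job per minute.
After 5 minutes with 5 plows, 1/2 is done (1/2 left).
With 2 plows the rate is 2/50 = 1/25, so the rest takes 1/2 ÷ 1/25 = 25/2 minutes.

25/2 minutes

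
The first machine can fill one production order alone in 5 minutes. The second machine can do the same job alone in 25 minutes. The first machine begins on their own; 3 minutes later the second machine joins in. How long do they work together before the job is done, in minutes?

5/3 minutes

In the first 3 minutes the first machine alone does 3/5 of the job, leaving 2/5.
Once everyone is working, combined rate: 1/5 + 1/25 = (5 + 1)/25 = 6/25 per minute.
Remaining 2/5 at 6/25 per minute takes 5/3 minutes.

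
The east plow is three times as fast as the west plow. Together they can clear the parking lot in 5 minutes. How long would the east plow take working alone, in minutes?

20/3 minutes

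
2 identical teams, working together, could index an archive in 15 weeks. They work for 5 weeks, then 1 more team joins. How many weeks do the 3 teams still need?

One team does 1/30 of the job per week.
After 5 weeks with 2 teams, 1/3 is done (2/3 left).
With 3 teams the rate is 3/30 = 1/10, so the rest takes 2/3 ÷ 1/10 = 20/3 weeks.

20/3 weeks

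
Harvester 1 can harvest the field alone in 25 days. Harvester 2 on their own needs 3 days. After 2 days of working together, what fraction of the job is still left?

19/75

Combined rate: 1/25 + 1/3 = (3 + 25)/75 = 28/75 per day.
In 2 days they complete 2·28/75 = 56/75 of the job.
So 19/75 remains.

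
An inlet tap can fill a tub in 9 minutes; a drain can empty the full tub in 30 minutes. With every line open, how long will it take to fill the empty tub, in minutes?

Net rate = 1/9 − 1/30 = (10 − 3)/90 = 7/90 per minute.
Filling time = 1 ÷ (7/90) = 90/7 minutes.

90/7 minutes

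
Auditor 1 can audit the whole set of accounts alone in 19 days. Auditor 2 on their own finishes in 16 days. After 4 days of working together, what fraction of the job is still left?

41/76

Combined rate: 1/19 + 1/16 = (16 + 19)/304 = 35/304 per day.
In 4 days they complete 4·35/304 = 35/76 of the job.
So 41/76 remains.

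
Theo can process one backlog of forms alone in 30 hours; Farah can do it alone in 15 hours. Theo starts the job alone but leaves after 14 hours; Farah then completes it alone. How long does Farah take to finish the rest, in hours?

In 14 hours Theo does 14/30 = 7/15 of the job, leaving 8/15.
Farah works at 1/15 per hour, so finishing takes 8/15 ÷ 1/15 = 8 hours.

8 hours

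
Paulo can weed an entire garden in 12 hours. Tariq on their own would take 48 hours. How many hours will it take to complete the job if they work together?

48/5 hours

Combined rate: 1/12 + 1/48 = (4 + 1)/48 = 5/48 per hour.
Time = 1 ÷ (5/48) = 48/5 hours.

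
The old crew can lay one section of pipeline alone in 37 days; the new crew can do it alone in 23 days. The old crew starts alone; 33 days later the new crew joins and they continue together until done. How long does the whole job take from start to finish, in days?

In 33 days the old crew does 33/37 of the job, leaving 4/37.
The old crew and the new crew together work at 60/851 per day, so finishing takes 4/37 ÷ 60/851 = 23/15 days.
Total time = 33 + 23/15 = 518/15 days.

518/15 days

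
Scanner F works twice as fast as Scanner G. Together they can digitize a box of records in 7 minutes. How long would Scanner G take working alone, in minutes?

21 minutes

Let Scanner G's rate be r; then Scanner F's rate is 2r, so together (2 + 1)r = 3r = 1/7.
Thus r = 1/21 per minute.
Scanner G alone: 21 minutes; Scanner F alone: 21/2 minutes.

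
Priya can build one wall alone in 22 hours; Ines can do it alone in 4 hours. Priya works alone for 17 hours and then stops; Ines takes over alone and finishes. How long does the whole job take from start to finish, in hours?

197/11 hours

In 17 hours Priya does 17/22 of the job, leaving 5/22.
Ines works at 1/4 per hour, so finishing takes 5/22 ÷ 1/4 = 10/11 hours.
Total time = 17 + 10/11 = 197/11 hours.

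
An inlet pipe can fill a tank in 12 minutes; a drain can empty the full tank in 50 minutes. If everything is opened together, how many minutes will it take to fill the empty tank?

300/19 minutes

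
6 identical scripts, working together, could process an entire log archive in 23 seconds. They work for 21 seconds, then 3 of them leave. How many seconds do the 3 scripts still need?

4 seconds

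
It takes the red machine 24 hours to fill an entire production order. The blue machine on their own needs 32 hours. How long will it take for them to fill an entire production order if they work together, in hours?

With two workers the combined time is the product over the sum: 24·32/(24+32) = 768/56 = 96/7 hours.

96/7 hours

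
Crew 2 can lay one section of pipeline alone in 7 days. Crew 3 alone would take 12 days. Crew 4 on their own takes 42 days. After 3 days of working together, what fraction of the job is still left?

Combined rate: 1/7 + 1/12 + 1/42 = (12 + 7 + 2)/84 = 21/84 = 1/4 per day.
In 3 days they complete 3·1/4 = 3/4 of the job.
So 1/4 remains.

1/4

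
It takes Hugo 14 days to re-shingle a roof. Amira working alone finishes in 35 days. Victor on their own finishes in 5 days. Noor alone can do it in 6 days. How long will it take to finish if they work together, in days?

15/7 days

Combined rate: 1/14 + 1/35 + 1/5 + 1/6 = (15 + 6 + 42 + 35)/210 = 98/210 = 7/15 per day.
Time = 1 ÷ (7/15) = 15/7 days.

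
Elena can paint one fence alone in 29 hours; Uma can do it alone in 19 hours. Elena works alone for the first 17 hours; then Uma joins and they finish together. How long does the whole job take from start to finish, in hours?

87/4 hours

In 17 hours Elena does 17/29 of the job, leaving 12/29.
Elena and Uma together work at 48/551 per hour, so finishing takes 12/29 ÷ 48/551 = 19/4 hours.
Total time = 17 + 19/4 = 87/4 hours.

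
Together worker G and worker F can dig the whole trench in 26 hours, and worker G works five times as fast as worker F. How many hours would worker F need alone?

Let worker F's rate be r; then worker G's rate is 5r, so together (5 + 1)r = 6r = 1/26.
Thus r = 1/156 per hour.
Worker F alone: 156 hours; worker G alone: 156/5 hours.

156 hours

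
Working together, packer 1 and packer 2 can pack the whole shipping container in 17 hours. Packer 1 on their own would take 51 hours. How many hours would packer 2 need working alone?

51/2 hours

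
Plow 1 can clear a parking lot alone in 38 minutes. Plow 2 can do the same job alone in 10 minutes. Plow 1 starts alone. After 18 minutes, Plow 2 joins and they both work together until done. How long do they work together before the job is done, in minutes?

In the first 18 minutes Plow 1 alone does 18/38 = 9/19 of the job, leaving 10/19.
Once everyone is working, combined rate: 1/38 + 1/10 = (5 + 19)/190 = 24/190 = 12/95 per minute.
Remaining 10/19 at 12/95 per minute takes 25/6 minutes.

25/6 minutes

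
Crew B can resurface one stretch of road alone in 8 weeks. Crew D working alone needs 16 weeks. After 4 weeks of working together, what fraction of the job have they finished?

3/4

Combined rate: 1/8 + 1/16 = (2 + 1)/16 = 3/16 per week.
In 4 weeks they complete 4·3/16 = 3/4 of the job.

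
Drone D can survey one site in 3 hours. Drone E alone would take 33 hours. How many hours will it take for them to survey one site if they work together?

11/4 hours

Combined rate: 1/3 + 1/33 = (11 + 1)/33 = 12/33 = 4/11 per hour.
Time = 1 ÷ (4/11) = 11/4 hours.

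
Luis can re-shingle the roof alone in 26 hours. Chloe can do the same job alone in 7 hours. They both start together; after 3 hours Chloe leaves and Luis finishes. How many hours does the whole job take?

In the first 3 hours the combined rate is 33/182, so 99/182 of the job is done, leaving 83/182.
After Chloe leaves the rate is 1/26 per hour; the remaining 83/182 takes 83/7 hours.
Total = 3 + 83/7 = 104/7 hours.

104/7 hours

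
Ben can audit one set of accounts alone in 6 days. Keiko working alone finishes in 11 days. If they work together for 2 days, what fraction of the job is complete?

17/33

Combined rate: 1/6 + 1/11 = (11 + 6)/66 = 17/66 per day.
In 2 days they complete 2·17/66 = 17/33 of the job.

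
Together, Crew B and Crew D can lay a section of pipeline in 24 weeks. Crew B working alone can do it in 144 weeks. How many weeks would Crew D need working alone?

144/5 weeks

Combined rate is 1/24 per week.
Known contribution: 1/144 per week.
So Crew D's rate is 1/24 − 1/144 = 5/144, meaning 144/5 weeks alone.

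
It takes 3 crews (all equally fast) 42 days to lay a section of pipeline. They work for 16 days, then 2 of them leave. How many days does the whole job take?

94 days

One crew does 1/126 of the job per day.
After 16 days with 3 crews, 8/21 is done (13/21 left).
With 1 crew the rate is 1/126, so the rest takes 13/21 ÷ 1/126 = 78 days.
Total = 16 + 78 = 94 days.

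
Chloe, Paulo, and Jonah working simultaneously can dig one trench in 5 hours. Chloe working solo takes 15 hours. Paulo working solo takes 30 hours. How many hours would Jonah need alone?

10 hours

Combined rate is 1/5 per hour.
Known contribution: 1/15 + 1/30 = (2 + 1)/30 = 3/30 = 1/10 per hour.
So Jonah's rate is 1/5 − 1/10 = 1/10, meaning 10 hours alone.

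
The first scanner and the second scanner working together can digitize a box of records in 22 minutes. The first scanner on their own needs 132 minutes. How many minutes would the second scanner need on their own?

132/5 minutes

Combined rate is 1/22 per minute.
Known contribution: 1/132 per minute.
So the second scanner's rate is 1/22 − 1/132 = 5/132, meaning 132/5 minutes alone.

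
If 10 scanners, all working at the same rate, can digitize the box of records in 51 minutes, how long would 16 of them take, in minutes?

Total work is 10·51 = 510 scanner-minutes.
With 16 scanners: 510/16 = 255/8 minutes.

255/8 minutes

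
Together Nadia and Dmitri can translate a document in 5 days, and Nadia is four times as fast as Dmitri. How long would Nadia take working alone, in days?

Let Dmitri's rate be r; then Nadia's rate is 4r, so together (4 + 1)r = 5r = 1/5.
Thus r = 1/25 per day.
Dmitri alone: 25 days; Nadia alone: 25/4 days.

25/4 days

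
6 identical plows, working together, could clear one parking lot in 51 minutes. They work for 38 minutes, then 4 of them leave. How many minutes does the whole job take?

One plow does 1/306 of the job per minute.
After 38 minutes with 6 plows, 38/51 is done (13/51 left).
With 2 plows the rate is 2/306 = 1/153, so the rest takes 13/51 ÷ 1/153 = 39 minutes.
Total = 38 + 39 = 77 minutes.

77 minutes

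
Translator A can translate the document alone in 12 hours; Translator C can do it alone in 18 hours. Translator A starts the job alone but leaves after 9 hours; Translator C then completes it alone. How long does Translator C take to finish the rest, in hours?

9/2 hours

In 9 hours Translator A does 9/12 = 3/4 of the job, leaving 1/4.
Translator C works at 1/18 per hour, so finishing takes 1/4 ÷ 1/18 = 9/2 hours.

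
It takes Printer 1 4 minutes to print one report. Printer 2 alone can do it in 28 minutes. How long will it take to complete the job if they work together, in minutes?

7/2 minutes

Combined rate: 1/4 + 1/28 = (7 + 1)/28 = 8/28 = 2/7 per minute.
Time = 1 ÷ (2/7) = 7/2 minutes.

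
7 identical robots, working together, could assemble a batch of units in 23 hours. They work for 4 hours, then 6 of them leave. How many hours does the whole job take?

One robot does 1/161 of the job per hour.
After 4 hours with 7 robots, 4/23 is done (19/23 left).
With 1 robot the rate is 1/161, so the rest takes 19/23 ÷ 1/161 = 133 hours.
Total = 4 + 133 = 137 hours.

137 hours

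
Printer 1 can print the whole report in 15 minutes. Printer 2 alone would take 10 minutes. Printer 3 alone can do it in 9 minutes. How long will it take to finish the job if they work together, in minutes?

18/5 minutes

Combined rate: 1/15 + 1/10 + 1/9 = (6 + 9 + 10)/90 = 25/90 = 5/18 per minute.
Time = 1 ÷ (5/18) = 18/5 minutes.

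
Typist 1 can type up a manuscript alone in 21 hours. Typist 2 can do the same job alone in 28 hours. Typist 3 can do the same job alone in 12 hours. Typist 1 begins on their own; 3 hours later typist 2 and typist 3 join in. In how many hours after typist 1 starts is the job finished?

In the first 3 hours typist 1 alone does 3/21 = 1/7 of the job, leaving 6/7.
Once everyone is working, combined rate: 1/21 + 1/28 + 1/12 = (4 + 3 + 7)/84 = 14/84 = 1/6 per hour.
Remaining 6/7 at 1/6 per hour takes 36/7 hours.
Total from the start = 3 + 36/7 = 57/7 hours.

57/7 hours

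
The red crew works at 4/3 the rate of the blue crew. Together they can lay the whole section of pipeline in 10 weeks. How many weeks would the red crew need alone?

35/2 weeks

Let the blue crew's rate be r; then the red crew's rate is (4/3)r, so together (4/3 + 1)r = (7/3)r = 1/10.
Thus r = 3/70 per week.
The blue crew alone: 70/3 weeks; the red crew alone: 35/2 weeks.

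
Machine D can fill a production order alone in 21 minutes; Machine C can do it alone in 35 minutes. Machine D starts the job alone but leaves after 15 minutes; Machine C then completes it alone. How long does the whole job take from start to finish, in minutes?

In 15 minutes Machine D does 15/21 = 5/7 of the job, leaving 2/7.
Machine C works at 1/35 per minute, so finishing takes 2/7 ÷ 1/35 = 10 minutes.
Total time = 15 + 10 = 25 minutes.

25 minutes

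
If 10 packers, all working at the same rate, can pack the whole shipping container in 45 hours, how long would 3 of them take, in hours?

Total work is 10·45 = 450 packer-hours.
With 3 packers: 450/3 = 150 hours.

150 hours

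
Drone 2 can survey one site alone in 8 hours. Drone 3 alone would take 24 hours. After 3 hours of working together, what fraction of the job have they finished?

Combined rate: 1/8 + 1/24 = (3 + 1)/24 = 4/24 = 1/6 per hour.
In 3 hours they complete 3·1/6 = 1/2 of the job.

1/2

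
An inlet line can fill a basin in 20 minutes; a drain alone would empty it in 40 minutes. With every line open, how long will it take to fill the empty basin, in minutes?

Net rate = 1/20 − 1/40 = (2 − 1)/40 = 1/40 per minute.
Filling time = 1 ÷ (1/40) = 40 minutes.

40 minutes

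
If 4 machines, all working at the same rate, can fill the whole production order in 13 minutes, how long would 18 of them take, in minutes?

26/9 minutes

Total work is 4·13 = 52 machine-minutes.
With 18 machines: 52/18 = 26/9 minutes.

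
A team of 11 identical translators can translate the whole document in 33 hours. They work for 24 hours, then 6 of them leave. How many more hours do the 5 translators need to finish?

99/5 hours

One translator does 1/363 of the job per hour.
After 24 hours with 11 translators, 8/11 is done (3/11 left).
With 5 translators the rate is 5/363, so the rest takes 3/11 ÷ 5/363 = 99/5 hours.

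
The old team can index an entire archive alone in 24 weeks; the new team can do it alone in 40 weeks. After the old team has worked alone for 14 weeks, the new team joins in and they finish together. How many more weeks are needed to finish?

25/4 weeks

In 14 weeks the old team does 14/24 = 7/12 of the job, leaving 5/12.
The old team and the new team together work at 1/15 per week, so finishing takes 5/12 ÷ 1/15 = 25/4 weeks.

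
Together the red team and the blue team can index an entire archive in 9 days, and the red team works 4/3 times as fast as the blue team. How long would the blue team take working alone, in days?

Let the blue team's rate be r; then the red team's rate is (4/3)r, so together (4/3 + 1)r = (7/3)r = 1/9.
Thus r = 1/21 per day.
The blue team alone: 21 days; the red team alone: 63/4 days.

21 days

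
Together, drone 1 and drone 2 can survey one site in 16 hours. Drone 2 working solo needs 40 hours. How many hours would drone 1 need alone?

Combined rate is 1/16 per hour.
Known contribution: 1/40 per hour.
So drone 1's rate is 1/16 − 1/40 = 3/80, meaning 80/3 hours alone.

80/3 hours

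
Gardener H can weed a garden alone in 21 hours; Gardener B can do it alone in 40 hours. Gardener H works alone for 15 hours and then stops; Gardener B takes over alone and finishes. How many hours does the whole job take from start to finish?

In 15 hours Gardener H does 15/21 = 5/7 of the job, leaving 2/7.
Gardener B works at 1/40 per hour, so finishing takes 2/7 ÷ 1/40 = 80/7 hours.
Total time = 15 + 80/7 = 185/7 hours.

185/7 hours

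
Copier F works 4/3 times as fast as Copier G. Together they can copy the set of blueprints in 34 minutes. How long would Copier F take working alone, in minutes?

119/2 minutes

Let Copier G's rate be r; then Copier F's rate is (4/3)r, so together (4/3 + 1)r = (7/3)r = 1/34.
Thus r = 3/238 per minute.
Copier G alone: 238/3 minutes; Copier F alone: 119/2 minutes.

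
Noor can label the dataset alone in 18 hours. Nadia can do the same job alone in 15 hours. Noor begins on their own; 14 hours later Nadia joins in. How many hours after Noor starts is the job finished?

174/11 hours

In the first 14 hours Noor alone does 14/18 = 7/9 of the job, leaving 2/9.
Once everyone is working, combined rate: 1/18 + 1/15 = (5 + 6)/90 = 11/90 per hour.
Remaining 2/9 at 11/90 per hour takes 20/11 hours.
Total from the start = 14 + 20/11 = 174/11 hours.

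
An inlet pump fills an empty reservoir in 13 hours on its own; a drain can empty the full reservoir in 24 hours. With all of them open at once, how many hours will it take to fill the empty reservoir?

Net rate = 1/13 − 1/24 = (24 − 13)/312 = 11/312 per hour.
Filling time = 1 ÷ (11/312) = 312/11 hours.

312/11 hours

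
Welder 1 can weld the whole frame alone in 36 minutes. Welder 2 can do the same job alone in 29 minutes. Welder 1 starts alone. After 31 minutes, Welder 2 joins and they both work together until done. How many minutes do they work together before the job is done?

In the first 31 minutes Welder 1 alone does 31/36 of the job, leaving 5/36.
Once everyone is working, combined rate: 1/36 + 1/29 = (29 + 36)/1044 = 65/1044 per minute.
Remaining 5/36 at 65/1044 per minute takes 29/13 minutes.

29/13 minutes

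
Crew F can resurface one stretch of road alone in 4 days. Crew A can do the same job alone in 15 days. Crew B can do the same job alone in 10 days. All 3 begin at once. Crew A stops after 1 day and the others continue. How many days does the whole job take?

In the first 1 day the combined rate is 5/12, so 5/12 of the job is done, leaving 7/12.
After crew A leaves the rate is 7/20 per day; the remaining 7/12 takes 5/3 days.
Total = 1 + 5/3 = 8/3 days.

8/3 days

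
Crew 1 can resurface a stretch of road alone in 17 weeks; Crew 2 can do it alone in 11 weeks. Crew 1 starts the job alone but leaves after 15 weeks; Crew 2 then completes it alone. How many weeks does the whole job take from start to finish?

In 15 weeks Crew 1 does 15/17 of the job, leaving 2/17.
Crew 2 works at 1/11 per week, so finishing takes 2/17 ÷ 1/11 = 22/17 weeks.
Total time = 15 + 22/17 = 277/17 weeks.

277/17 weeks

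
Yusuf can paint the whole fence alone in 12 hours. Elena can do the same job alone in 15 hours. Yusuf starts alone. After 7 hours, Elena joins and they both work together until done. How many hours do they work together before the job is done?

In the first 7 hours Yusuf alone does 7/12 of the job, leaving 5/12.
Once everyone is working, combined rate: 1/12 + 1/15 = (5 + 4)/60 = 9/60 = 3/20 per hour.
Remaining 5/12 at 3/20 per hour takes 25/9 hours.

25/9 hours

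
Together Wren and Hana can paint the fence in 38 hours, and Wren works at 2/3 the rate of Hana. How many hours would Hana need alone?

190/3 hours

Let Hana's rate be r; then Wren's rate is (2/3)r, so together (2/3 + 1)r = (5/3)r = 1/38.
Thus r = 3/190 per hour.
Hana alone: 190/3 hours; Wren alone: 95 hours.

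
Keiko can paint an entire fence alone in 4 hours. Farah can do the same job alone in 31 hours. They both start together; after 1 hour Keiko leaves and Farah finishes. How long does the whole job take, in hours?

93/4 hours

In the first 1 hour the combined rate is 35/124, so 35/124 of the job is done, leaving 89/124.
After Keiko leaves the rate is 1/31 per hour; the remaining 89/124 takes 89/4 hours.
Total = 1 + 89/4 = 93/4 hours.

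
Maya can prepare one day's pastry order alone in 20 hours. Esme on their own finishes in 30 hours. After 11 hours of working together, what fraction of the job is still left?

1/12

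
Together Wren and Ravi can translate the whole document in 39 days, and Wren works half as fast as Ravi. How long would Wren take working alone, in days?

117 days

Let Ravi's rate be r; then Wren's rate is (1/2)r, so together (1/2 + 1)r = (3/2)r = 1/39.
Thus r = 2/117 per day.
Ravi alone: 117/2 days; Wren alone: 117 days.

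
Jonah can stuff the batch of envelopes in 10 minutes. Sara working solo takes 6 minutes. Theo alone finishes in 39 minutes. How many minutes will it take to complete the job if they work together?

Combined rate: 1/10 + 1/6 + 1/39 = (39 + 65 + 10)/390 = 114/390 = 19/65 per minute.
Time = 1 ÷ (19/65) = 65/19 minutes.

65/19 minutes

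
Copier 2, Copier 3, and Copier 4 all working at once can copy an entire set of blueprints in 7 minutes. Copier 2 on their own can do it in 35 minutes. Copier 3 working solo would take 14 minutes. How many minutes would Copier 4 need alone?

Combined rate is 1/7 per minute.
Known contribution: 1/35 + 1/14 = (2 + 5)/70 = 7/70 = 1/10 per minute.
So Copier 4's rate is 1/7 − 1/10 = 3/70, meaning 70/3 minutes alone.

70/3 minutes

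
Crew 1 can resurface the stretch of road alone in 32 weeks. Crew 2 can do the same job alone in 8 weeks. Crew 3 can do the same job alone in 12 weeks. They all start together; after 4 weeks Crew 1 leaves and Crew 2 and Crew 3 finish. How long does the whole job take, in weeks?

21/5 weeks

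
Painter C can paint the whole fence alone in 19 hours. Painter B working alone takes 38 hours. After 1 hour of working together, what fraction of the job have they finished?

Combined rate: 1/19 + 1/38 = (2 + 1)/38 = 3/38 per hour.
In 1 hour they complete 1·3/38 = 3/38 of the job.

3/38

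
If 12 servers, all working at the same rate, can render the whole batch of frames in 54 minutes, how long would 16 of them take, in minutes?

81/2 minutes

Total work is 12·54 = 648 server-minutes.
With 16 servers: 648/16 = 81/2 minutes.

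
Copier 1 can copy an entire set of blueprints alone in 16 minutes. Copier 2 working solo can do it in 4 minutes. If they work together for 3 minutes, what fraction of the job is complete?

Combined rate: 1/16 + 1/4 = (1 + 4)/16 = 5/16 per minute.
In 3 minutes they complete 3·5/16 = 15/16 of the job.

15/16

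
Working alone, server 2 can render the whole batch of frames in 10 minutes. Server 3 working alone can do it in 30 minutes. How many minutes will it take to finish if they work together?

15/2 minutes

Combined rate: 1/10 + 1/30 = (3 + 1)/30 = 4/30 = 2/15 per minute.
Time = 1 ÷ (2/15) = 15/2 minutes.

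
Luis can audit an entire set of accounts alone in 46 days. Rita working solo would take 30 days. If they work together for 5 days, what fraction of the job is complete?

19/69

Combined rate: 1/46 + 1/30 = (15 + 23)/690 = 38/690 = 19/345 per day.
In 5 days they complete 5·19/345 = 19/69 of the job.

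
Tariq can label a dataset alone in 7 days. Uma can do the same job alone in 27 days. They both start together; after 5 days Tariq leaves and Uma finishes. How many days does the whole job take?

In the first 5 days the combined rate is 34/189, so 170/189 of the job is done, leaving 19/189.
After Tariq leaves the rate is 1/27 per day; the remaining 19/189 takes 19/7 days.
Total = 5 + 19/7 = 54/7 days.

54/7 days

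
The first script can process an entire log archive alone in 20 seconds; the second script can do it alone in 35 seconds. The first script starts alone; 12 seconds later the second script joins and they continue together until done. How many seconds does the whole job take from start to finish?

188/11 seconds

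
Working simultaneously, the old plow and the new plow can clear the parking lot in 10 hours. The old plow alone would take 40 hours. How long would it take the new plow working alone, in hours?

Combined rate is 1/10 per hour.
Known contribution: 1/40 per hour.
So the new plow's rate is 1/10 − 1/40 = 3/40, meaning 40/3 hours alone.

40/3 hours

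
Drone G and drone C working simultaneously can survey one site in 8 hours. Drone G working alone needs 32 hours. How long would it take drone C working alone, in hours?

Combined rate is 1/8 per hour.
Known contribution: 1/32 per hour.
So drone C's rate is 1/8 − 1/32 = 3/32, meaning 32/3 hours alone.

32/3 hours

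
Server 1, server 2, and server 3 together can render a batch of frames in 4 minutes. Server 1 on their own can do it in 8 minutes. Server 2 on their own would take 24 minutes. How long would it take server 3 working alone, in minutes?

12 minutes

Combined rate is 1/4 per minute.
Known contribution: 1/8 + 1/24 = (3 + 1)/24 = 4/24 = 1/6 per minute.
So server 3's rate is 1/4 − 1/6 = 1/12, meaning 12 minutes alone.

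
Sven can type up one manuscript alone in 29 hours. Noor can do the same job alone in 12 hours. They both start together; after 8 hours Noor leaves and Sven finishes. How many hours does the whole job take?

In the first 8 hours the combined rate is 41/348, so 82/87 of the job is done, leaving 5/87.
After Noor leaves the rate is 1/29 per hour; the remaining 5/87 takes 5/3 hours.
Total = 8 + 5/3 = 29/3 hours.

29/3 hours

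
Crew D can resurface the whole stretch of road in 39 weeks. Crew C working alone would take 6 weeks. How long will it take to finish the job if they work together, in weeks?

26/5 weeks

With two workers the combined time is the product over the sum: 39·6/(39+6) = 234/45 = 26/5 weeks.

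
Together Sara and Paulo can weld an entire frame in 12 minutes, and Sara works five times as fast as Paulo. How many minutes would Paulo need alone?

72 minutes

Let Paulo's rate be r; then Sara's rate is 5r, so together (5 + 1)r = 6r = 1/12.
Thus r = 1/72 per minute.
Paulo alone: 72 minutes; Sara alone: 72/5 minutes.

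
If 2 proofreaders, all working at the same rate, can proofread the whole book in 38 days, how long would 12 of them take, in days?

Total work is 2·38 = 76 proofreader-days.
With 12 proofreaders: 76/12 = 19/3 days.

19/3 days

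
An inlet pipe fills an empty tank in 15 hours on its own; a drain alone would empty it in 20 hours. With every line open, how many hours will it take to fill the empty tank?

Net rate = 1/15 − 1/20 = (4 − 3)/60 = 1/60 per hour.
Filling time = 1 ÷ (1/60) = 60 hours.

60 hours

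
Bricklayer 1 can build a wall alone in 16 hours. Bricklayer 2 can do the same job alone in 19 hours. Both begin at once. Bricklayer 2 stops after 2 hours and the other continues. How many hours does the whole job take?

In the first 2 hours the combined rate is 35/304, so 35/152 of the job is done, leaving 117/152.
After bricklayer 2 leaves the rate is 1/16 per hour; the remaining 117/152 takes 234/19 hours.
Total = 2 + 234/19 = 272/19 hours.

272/19 hours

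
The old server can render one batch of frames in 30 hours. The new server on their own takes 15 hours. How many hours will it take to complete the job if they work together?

10 hours

Combined rate: 1/30 + 1/15 = (1 + 2)/30 = 3/30 = 1/10 per hour.
Time = 1 ÷ (1/10) = 10 hours.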